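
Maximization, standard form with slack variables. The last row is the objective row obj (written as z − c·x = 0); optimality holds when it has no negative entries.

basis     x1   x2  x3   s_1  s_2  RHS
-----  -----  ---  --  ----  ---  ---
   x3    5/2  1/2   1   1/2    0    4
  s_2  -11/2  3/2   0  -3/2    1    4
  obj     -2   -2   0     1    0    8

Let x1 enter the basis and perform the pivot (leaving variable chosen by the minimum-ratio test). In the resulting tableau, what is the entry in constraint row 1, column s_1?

1/5

Ratio test on column x1 — row 1: 4/(5/2) = 8/5; row 2: entry -11/2 ≤ 0. Minimum is 8/5 at row 1 (x3 leaves); pivot element 5/2.
Divide row 1 by 5/2; eliminate column x1 from the other rows.
In the new row 1, the s_1 entry is the old entry divided by the pivot: (1/2)/(5/2) = 1/5.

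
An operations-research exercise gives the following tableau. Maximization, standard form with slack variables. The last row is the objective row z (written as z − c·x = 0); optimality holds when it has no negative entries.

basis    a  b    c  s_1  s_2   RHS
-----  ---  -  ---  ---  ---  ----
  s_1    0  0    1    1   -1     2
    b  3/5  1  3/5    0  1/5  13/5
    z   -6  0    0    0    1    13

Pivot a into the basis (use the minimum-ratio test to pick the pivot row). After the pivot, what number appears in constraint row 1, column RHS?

2

Ratio test on column a — row 1: entry 0 ≤ 0; row 2: (13/5)/(3/5) = 13/3. Minimum is 13/3 at row 2 (b leaves); pivot element 3/5.
Divide row 2 by 3/5; eliminate column a from the other rows.
Row 1 update in column RHS: 2 − 0·(13/3) = 2.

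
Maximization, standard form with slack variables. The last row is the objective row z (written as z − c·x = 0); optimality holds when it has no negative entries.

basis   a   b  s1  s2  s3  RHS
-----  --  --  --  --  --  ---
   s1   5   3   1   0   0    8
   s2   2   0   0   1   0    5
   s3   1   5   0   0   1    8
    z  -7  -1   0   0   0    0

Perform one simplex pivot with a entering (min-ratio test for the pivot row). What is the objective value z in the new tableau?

56/5

Ratio test on column a — row 1: 8/5 = 8/5; row 2: 5/2 = 5/2; row 3: 8/1 = 8. Minimum is 8/5 at row 1 (s1 leaves); pivot element 5.
Pivot on row 1; the z-row RHS becomes 0 − (-7)·(8/5) = 56/5.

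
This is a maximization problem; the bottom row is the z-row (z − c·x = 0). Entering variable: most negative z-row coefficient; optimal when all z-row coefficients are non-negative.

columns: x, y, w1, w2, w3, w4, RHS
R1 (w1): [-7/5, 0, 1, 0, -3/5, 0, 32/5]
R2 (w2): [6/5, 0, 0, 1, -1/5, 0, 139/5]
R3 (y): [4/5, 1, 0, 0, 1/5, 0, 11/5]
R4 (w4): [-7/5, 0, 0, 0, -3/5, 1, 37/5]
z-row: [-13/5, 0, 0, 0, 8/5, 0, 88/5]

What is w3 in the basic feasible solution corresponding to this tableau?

0

w3 is not in the basis, so in the current basic feasible solution w3 = 0.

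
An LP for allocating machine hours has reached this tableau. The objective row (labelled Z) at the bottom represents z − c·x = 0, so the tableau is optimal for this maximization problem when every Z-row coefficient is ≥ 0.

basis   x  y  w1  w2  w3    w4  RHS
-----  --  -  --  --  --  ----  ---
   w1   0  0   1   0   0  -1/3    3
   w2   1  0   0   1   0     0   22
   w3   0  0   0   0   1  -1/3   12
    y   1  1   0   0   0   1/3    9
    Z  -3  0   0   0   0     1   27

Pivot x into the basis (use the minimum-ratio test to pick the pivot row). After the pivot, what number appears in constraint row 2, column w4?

Ratio test on column x — row 1: entry 0 ≤ 0; row 2: 22/1 = 22; row 3: entry 0 ≤ 0; row 4: 9/1 = 9. Minimum is 9 at row 4 (y leaves); pivot element 1.
Divide row 4 by 1; eliminate column x from the other rows.
Row 2 update in column w4: 0 − 1·(1/3) = -1/3.

-1/3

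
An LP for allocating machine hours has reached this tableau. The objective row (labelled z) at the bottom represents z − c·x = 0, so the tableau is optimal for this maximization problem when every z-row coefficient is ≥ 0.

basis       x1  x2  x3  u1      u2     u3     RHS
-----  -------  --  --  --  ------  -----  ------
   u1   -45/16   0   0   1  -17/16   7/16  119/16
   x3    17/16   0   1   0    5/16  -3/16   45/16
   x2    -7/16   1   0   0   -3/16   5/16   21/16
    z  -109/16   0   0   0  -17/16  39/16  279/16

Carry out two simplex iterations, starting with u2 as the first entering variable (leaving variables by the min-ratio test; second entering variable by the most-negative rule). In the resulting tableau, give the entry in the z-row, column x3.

Ratio test on column u2 — row 1: entry -17/16 ≤ 0; row 2: (45/16)/(5/16) = 9; row 3: entry -3/16 ≤ 0. Minimum is 9 at row 2 (x3 leaves); pivot element 5/16.
Divide row 2 by 5/16; eliminate column u2 from the other rows.
Second iteration: most negative z-row entry is -16/5 in column x1, so x1 enters.
Ratio test on column x1 — row 1: 17/(4/5) = 85/4; row 2: 9/(17/5) = 45/17; row 3: 3/(1/5) = 15. Minimum is 45/17 at row 2 (u2 leaves); pivot element 17/5.
Divide row 2 by 17/5; eliminate column x1 from the other rows.
After both pivots, the entry at the z-row, column x3 is 109/17.

109/17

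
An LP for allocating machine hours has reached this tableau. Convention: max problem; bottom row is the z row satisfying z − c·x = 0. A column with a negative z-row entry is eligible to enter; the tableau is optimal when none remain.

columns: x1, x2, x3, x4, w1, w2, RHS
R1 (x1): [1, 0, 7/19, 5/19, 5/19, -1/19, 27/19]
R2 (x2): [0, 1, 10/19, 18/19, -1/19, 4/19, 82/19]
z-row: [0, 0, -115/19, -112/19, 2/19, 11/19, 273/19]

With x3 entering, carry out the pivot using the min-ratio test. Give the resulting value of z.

264/7

Ratio test on column x3 — row 1: (27/19)/(7/19) = 27/7; row 2: (82/19)/(10/19) = 41/5. Minimum is 27/7 at row 1 (x1 leaves); pivot element 7/19.
Pivot on row 1; the z-row RHS becomes 273/19 − (-115/19)·(27/7) = 264/7.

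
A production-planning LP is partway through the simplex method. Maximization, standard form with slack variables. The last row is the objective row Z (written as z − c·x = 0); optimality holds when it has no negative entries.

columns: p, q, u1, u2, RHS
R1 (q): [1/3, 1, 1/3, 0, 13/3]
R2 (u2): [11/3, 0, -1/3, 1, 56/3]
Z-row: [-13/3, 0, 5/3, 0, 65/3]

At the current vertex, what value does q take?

13/3

q is basic (row 1); its value is the RHS of that row, 13/3.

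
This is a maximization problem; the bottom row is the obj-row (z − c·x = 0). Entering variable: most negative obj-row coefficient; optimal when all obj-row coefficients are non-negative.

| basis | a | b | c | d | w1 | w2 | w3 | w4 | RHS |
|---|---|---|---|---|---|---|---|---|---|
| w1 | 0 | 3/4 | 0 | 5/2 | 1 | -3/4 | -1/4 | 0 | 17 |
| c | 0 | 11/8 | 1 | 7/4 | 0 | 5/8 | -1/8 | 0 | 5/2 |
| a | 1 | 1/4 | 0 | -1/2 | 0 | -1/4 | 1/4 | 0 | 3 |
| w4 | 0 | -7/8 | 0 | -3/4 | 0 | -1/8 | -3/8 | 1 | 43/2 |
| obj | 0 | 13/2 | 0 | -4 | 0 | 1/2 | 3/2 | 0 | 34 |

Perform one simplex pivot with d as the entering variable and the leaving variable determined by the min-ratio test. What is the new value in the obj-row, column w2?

Ratio test on column d — row 1: 17/(5/2) = 34/5; row 2: (5/2)/(7/4) = 10/7; row 3: entry -1/2 ≤ 0; row 4: entry -3/4 ≤ 0. Minimum is 10/7 at row 2 (c leaves); pivot element 7/4.
Divide row 2 by 7/4; eliminate column d from the other rows.
obj-row update in column w2: 1/2 − (-4)·(5/14) = 27/14.

27/14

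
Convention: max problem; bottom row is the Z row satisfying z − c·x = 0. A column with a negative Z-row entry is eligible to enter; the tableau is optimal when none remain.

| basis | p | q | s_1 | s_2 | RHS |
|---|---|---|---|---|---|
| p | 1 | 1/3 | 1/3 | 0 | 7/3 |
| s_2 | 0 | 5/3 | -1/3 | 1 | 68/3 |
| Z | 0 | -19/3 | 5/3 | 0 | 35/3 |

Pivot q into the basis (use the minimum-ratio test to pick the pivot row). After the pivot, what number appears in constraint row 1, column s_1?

Ratio test on column q — row 1: (7/3)/(1/3) = 7; row 2: (68/3)/(5/3) = 68/5. Minimum is 7 at row 1 (p leaves); pivot element 1/3.
Divide row 1 by 1/3; eliminate column q from the other rows.
In the new row 1, the s_1 entry is the old entry divided by the pivot: (1/3)/(1/3) = 1.

1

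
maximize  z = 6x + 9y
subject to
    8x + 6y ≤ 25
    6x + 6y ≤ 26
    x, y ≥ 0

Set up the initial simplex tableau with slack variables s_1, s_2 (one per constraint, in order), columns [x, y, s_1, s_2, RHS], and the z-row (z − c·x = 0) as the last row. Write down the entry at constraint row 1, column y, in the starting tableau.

6

Constraint 1 has coefficient 6 on y.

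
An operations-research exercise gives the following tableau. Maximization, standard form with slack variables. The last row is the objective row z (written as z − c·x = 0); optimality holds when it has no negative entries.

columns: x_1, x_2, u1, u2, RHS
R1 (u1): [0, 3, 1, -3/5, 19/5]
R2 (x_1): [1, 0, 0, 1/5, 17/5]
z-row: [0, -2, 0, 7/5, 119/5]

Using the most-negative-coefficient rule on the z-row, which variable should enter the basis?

x_2

Negative z-row entries: x_2: -2.
The most negative is -2 in column x_2, so x_2 enters.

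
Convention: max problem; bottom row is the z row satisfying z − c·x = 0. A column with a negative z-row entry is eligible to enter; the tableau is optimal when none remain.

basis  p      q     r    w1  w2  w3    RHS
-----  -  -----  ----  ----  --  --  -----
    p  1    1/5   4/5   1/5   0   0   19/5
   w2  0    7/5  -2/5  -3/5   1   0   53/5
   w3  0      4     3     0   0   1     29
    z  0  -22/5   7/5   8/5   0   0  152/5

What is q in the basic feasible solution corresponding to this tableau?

0

q is not in the basis, so in the current basic feasible solution q = 0.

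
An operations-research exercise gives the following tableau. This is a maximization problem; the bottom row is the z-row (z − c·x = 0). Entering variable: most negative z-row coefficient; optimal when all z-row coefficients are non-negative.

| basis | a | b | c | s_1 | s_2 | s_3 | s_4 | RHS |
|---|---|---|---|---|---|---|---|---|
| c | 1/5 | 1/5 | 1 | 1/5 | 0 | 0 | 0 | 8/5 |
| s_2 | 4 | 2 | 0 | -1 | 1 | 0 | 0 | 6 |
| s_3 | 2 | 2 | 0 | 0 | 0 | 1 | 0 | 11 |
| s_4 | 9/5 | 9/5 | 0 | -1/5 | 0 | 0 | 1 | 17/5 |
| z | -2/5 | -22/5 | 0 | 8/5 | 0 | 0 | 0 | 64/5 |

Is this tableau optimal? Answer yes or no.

no

The z-row has a negative entry -22/5 in column b, so it is not optimal.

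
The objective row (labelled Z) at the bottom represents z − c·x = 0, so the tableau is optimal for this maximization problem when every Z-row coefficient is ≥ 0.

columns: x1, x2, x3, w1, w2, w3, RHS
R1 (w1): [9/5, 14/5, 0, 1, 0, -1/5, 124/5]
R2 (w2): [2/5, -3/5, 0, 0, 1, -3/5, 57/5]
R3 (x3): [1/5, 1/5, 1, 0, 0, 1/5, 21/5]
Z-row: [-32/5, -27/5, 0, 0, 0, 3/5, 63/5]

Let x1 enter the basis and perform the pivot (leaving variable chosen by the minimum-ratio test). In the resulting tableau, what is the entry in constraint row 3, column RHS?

Ratio test on column x1 — row 1: (124/5)/(9/5) = 124/9; row 2: (57/5)/(2/5) = 57/2; row 3: (21/5)/(1/5) = 21. Minimum is 124/9 at row 1 (w1 leaves); pivot element 9/5.
Divide row 1 by 9/5; eliminate column x1 from the other rows.
Row 3 update in column RHS: 21/5 − (1/5)·(124/9) = 13/9.

13/9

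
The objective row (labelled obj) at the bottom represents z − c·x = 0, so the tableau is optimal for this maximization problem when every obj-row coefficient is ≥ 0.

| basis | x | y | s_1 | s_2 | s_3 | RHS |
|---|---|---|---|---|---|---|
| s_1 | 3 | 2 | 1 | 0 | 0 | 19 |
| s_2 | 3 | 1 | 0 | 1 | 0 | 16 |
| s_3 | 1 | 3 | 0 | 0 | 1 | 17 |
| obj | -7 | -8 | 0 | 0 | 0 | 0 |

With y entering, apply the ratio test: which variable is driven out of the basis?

Column y entries and ratios — s_1: 19/2 = 19/2; s_2: 16/1 = 16; s_3: 17/3 = 17/3.
Smallest ratio is 17/3 in the row of s_3, so s_3 leaves.

s_3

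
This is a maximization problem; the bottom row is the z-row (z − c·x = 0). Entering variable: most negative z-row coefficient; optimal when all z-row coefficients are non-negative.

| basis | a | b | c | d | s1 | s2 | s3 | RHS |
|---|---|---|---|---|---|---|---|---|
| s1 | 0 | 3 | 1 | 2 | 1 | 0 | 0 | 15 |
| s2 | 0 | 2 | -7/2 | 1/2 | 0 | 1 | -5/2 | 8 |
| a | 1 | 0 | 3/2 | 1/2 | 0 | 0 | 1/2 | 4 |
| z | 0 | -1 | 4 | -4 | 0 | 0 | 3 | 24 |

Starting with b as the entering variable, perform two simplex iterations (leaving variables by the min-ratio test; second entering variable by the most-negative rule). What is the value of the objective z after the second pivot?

Ratio test on column b — row 1: 15/3 = 5; row 2: 8/2 = 4; row 3: entry 0 ≤ 0. Minimum is 4 at row 2 (s2 leaves); pivot element 2.
Pivot on row 2; the z-row RHS becomes 24 − (-1)·4 = 28.
Next entering variable (most negative z-row entry -15/4): d.
Ratio test on column d — row 1: 3/(5/4) = 12/5; row 2: 4/(1/4) = 16; row 3: 4/(1/2) = 8. Minimum is 12/5 at row 1 (s1 leaves); pivot element 5/4.
After the second pivot the z-row RHS is 28 − (-15/4)·(12/5) = 37.

37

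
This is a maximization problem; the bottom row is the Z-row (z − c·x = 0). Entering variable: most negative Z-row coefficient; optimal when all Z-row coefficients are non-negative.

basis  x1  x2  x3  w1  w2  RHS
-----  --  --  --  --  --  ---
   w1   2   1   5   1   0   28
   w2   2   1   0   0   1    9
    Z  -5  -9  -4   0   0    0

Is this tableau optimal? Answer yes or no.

no

The Z-row has a negative entry -9 in column x2, so it is not optimal.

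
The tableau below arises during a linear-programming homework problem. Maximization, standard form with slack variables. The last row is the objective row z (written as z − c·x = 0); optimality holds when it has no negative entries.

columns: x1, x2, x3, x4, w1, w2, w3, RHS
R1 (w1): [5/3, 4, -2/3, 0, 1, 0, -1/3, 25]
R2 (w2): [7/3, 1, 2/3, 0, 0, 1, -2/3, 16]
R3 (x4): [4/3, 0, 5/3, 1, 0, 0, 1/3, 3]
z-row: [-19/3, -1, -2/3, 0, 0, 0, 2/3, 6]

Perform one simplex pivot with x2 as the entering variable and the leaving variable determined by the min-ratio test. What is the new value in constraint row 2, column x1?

23/12

Ratio test on column x2 — row 1: 25/4 = 25/4; row 2: 16/1 = 16; row 3: entry 0 ≤ 0. Minimum is 25/4 at row 1 (w1 leaves); pivot element 4.
Divide row 1 by 4; eliminate column x2 from the other rows.
Row 2 update in column x1: 7/3 − 1·(5/12) = 23/12.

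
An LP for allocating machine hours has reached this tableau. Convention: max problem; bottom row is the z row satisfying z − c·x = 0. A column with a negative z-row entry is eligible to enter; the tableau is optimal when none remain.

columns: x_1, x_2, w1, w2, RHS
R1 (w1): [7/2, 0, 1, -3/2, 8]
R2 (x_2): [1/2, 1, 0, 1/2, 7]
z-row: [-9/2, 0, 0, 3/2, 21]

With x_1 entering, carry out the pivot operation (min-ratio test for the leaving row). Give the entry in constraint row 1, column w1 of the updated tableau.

Ratio test on column x_1 — row 1: 8/(7/2) = 16/7; row 2: 7/(1/2) = 14. Minimum is 16/7 at row 1 (w1 leaves); pivot element 7/2.
Divide row 1 by 7/2; eliminate column x_1 from the other rows.
In the new row 1, the w1 entry is the old entry divided by the pivot: 1/(7/2) = 2/7.

2/7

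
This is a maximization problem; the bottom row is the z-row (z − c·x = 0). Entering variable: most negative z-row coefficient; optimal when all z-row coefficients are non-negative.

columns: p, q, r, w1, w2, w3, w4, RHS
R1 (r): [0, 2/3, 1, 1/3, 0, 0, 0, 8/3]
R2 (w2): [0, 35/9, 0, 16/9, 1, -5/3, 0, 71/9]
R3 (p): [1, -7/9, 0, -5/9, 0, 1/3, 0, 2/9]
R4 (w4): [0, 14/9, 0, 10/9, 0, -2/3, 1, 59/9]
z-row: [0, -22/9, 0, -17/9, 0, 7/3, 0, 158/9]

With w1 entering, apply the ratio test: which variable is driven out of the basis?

Column w1 entries and ratios — r: (8/3)/(1/3) = 8; w2: (71/9)/(16/9) = 71/16; p: -5/9 ≤ 0, skip; w4: (59/9)/(10/9) = 59/10.
Smallest ratio is 71/16 in the row of w2, so w2 leaves.

w2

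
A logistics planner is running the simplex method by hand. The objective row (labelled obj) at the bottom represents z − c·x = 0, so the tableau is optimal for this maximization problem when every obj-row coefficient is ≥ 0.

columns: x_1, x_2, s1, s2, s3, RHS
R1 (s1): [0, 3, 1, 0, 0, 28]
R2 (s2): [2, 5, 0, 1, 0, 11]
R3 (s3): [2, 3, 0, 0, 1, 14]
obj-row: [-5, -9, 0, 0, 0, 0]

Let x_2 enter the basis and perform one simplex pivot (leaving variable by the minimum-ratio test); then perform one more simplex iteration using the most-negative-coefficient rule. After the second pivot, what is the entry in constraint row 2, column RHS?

Ratio test on column x_2 — row 1: 28/3 = 28/3; row 2: 11/5 = 11/5; row 3: 14/3 = 14/3. Minimum is 11/5 at row 2 (s2 leaves); pivot element 5.
Divide row 2 by 5; eliminate column x_2 from the other rows.
Second iteration: most negative obj-row entry is -7/5 in column x_1, so x_1 enters.
Ratio test on column x_1 — row 1: entry -6/5 ≤ 0; row 2: (11/5)/(2/5) = 11/2; row 3: (37/5)/(4/5) = 37/4. Minimum is 11/2 at row 2 (x_2 leaves); pivot element 2/5.
Divide row 2 by 2/5; eliminate column x_1 from the other rows.
After both pivots, the entry at constraint row 2, column RHS is 11/2.

11/2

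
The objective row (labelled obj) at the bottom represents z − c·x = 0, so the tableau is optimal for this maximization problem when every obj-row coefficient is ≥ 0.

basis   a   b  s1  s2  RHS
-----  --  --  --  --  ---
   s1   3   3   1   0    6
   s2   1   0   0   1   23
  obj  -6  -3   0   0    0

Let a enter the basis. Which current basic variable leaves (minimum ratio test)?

s1

Column a entries and ratios — s1: 6/3 = 2; s2: 23/1 = 23.
Smallest ratio is 2 in the row of s1, so s1 leaves.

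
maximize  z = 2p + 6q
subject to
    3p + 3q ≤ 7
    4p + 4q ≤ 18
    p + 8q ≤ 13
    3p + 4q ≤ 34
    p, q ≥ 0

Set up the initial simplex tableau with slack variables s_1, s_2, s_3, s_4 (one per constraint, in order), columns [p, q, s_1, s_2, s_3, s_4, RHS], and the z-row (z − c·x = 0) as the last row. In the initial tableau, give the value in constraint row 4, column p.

Constraint 4 has coefficient 3 on p.

3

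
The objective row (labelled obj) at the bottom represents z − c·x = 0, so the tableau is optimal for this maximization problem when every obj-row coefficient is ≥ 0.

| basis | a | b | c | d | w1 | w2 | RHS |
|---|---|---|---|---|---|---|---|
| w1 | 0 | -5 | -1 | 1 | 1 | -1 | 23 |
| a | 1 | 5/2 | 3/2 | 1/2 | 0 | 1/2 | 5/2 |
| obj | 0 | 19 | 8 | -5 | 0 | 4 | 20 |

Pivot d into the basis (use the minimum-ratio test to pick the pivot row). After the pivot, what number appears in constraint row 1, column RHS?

18

Ratio test on column d — row 1: 23/1 = 23; row 2: (5/2)/(1/2) = 5. Minimum is 5 at row 2 (a leaves); pivot element 1/2.
Divide row 2 by 1/2; eliminate column d from the other rows.
Row 1 update in column RHS: 23 − 1·5 = 18.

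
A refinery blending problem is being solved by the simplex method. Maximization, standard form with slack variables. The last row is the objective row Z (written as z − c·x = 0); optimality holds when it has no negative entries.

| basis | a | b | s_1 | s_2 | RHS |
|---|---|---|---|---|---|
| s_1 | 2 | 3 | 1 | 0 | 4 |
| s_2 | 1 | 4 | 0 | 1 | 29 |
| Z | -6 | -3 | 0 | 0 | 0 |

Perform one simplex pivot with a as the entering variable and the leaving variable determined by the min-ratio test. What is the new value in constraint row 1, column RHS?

Ratio test on column a — row 1: 4/2 = 2; row 2: 29/1 = 29. Minimum is 2 at row 1 (s_1 leaves); pivot element 2.
Divide row 1 by 2; eliminate column a from the other rows.
In the new row 1, the RHS entry is the old entry divided by the pivot: 4/2 = 2.

2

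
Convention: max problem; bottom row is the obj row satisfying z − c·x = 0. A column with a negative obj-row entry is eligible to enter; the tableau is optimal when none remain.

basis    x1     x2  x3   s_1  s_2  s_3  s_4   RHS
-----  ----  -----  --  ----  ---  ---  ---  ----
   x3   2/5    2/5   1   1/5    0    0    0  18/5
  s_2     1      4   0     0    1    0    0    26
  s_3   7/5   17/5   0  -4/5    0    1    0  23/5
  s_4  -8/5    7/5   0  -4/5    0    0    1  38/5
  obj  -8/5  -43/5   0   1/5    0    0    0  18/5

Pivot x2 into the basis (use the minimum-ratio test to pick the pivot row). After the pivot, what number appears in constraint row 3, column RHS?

23/17

Ratio test on column x2 — row 1: (18/5)/(2/5) = 9; row 2: 26/4 = 13/2; row 3: (23/5)/(17/5) = 23/17; row 4: (38/5)/(7/5) = 38/7. Minimum is 23/17 at row 3 (s_3 leaves); pivot element 17/5.
Divide row 3 by 17/5; eliminate column x2 from the other rows.
In the new row 3, the RHS entry is the old entry divided by the pivot: (23/5)/(17/5) = 23/17.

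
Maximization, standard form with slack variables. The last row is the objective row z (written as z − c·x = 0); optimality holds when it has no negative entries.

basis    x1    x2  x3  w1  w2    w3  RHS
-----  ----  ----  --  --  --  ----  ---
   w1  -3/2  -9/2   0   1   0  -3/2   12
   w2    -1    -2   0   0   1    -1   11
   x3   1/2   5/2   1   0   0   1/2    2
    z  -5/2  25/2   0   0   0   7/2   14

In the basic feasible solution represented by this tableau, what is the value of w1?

w1 is basic (row 1); its value is the RHS of that row, 12.

12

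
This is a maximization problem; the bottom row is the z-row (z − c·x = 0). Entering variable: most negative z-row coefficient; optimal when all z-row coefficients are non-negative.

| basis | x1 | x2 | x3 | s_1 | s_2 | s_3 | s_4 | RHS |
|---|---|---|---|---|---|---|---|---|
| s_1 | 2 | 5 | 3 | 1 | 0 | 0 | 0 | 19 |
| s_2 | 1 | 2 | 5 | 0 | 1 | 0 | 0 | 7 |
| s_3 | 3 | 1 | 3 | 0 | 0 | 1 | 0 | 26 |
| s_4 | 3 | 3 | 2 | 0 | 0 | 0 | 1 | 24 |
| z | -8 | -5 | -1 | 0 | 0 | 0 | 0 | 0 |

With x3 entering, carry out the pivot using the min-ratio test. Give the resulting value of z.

Ratio test on column x3 — row 1: 19/3 = 19/3; row 2: 7/5 = 7/5; row 3: 26/3 = 26/3; row 4: 24/2 = 12. Minimum is 7/5 at row 2 (s_2 leaves); pivot element 5.
Pivot on row 2; the z-row RHS becomes 0 − (-1)·(7/5) = 7/5.

7/5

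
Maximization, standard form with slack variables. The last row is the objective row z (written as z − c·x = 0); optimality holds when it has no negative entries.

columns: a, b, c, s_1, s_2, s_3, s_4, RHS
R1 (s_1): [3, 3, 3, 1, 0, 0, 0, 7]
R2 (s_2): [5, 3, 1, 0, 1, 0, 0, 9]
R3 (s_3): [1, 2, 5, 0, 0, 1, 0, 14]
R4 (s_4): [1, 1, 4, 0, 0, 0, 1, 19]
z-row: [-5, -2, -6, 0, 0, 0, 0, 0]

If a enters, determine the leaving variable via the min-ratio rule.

s_2

Column a entries and ratios — s_1: 7/3 = 7/3; s_2: 9/5 = 9/5; s_3: 14/1 = 14; s_4: 19/1 = 19.
Smallest ratio is 9/5 in the row of s_2, so s_2 leaves.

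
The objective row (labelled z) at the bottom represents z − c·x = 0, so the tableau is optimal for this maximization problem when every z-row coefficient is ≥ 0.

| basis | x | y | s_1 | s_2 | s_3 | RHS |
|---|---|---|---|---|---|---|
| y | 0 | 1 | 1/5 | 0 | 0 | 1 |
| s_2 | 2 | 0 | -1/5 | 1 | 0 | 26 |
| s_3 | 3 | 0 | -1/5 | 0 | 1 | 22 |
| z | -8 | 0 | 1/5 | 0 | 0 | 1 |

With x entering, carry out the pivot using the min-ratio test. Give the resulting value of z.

Ratio test on column x — row 1: entry 0 ≤ 0; row 2: 26/2 = 13; row 3: 22/3 = 22/3. Minimum is 22/3 at row 3 (s_3 leaves); pivot element 3.
Pivot on row 3; the z-row RHS becomes 1 − (-8)·(22/3) = 179/3.

179/3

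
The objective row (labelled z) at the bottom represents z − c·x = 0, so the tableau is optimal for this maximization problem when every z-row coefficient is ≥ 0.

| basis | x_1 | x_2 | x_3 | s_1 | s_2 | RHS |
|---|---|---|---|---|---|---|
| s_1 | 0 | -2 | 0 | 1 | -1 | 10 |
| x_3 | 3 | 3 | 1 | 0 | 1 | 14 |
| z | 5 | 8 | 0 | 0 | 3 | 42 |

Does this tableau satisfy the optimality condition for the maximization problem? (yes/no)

yes

Every z-row coefficient is ≥ 0, so the tableau is optimal.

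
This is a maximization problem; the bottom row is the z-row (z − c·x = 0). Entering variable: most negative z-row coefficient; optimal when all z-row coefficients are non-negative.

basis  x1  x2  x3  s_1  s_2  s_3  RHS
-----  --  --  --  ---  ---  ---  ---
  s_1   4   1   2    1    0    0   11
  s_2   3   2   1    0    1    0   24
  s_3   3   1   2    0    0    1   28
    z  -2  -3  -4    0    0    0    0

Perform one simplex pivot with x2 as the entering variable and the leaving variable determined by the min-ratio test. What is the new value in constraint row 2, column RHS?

2

Ratio test on column x2 — row 1: 11/1 = 11; row 2: 24/2 = 12; row 3: 28/1 = 28. Minimum is 11 at row 1 (s_1 leaves); pivot element 1.
Divide row 1 by 1; eliminate column x2 from the other rows.
Row 2 update in column RHS: 24 − 2·11 = 2.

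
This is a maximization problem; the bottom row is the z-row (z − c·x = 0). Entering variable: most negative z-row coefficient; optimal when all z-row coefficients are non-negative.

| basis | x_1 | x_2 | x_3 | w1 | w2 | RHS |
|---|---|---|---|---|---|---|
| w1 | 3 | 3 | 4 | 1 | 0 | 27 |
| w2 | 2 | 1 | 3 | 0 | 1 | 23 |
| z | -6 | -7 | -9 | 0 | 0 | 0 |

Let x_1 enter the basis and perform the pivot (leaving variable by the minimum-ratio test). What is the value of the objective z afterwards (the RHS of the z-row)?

54

Ratio test on column x_1 — row 1: 27/3 = 9; row 2: 23/2 = 23/2. Minimum is 9 at row 1 (w1 leaves); pivot element 3.
Pivot on row 1; the z-row RHS becomes 0 − (-6)·9 = 54.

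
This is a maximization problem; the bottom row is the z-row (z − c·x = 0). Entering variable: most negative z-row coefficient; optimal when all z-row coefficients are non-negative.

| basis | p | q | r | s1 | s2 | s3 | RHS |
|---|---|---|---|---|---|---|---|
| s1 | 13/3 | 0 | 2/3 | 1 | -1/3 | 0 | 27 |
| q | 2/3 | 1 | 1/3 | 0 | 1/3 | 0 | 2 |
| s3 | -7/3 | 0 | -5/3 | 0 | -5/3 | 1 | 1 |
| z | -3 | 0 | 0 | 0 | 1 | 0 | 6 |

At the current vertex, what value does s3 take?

s3 is basic (row 3); its value is the RHS of that row, 1.

1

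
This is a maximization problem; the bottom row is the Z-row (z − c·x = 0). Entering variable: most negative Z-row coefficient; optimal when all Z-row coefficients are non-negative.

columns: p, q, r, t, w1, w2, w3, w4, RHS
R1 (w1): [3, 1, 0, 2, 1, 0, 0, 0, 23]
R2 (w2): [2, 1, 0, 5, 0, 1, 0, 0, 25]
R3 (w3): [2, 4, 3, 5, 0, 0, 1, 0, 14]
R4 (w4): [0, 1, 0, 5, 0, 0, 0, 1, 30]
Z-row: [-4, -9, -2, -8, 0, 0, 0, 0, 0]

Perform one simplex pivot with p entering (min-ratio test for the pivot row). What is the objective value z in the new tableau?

Ratio test on column p — row 1: 23/3 = 23/3; row 2: 25/2 = 25/2; row 3: 14/2 = 7; row 4: entry 0 ≤ 0. Minimum is 7 at row 3 (w3 leaves); pivot element 2.
Pivot on row 3; the Z-row RHS becomes 0 − (-4)·7 = 28.

28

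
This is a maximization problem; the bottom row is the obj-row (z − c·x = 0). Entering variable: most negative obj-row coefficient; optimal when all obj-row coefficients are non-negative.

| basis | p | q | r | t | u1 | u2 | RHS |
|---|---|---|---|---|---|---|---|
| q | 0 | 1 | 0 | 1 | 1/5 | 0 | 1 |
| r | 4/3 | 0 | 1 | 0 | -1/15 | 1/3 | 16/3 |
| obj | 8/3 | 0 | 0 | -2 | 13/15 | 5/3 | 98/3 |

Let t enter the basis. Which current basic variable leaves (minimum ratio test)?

q

Column t entries and ratios — q: 1/1 = 1; r: 0 ≤ 0, skip.
Smallest ratio is 1 in the row of q, so q leaves.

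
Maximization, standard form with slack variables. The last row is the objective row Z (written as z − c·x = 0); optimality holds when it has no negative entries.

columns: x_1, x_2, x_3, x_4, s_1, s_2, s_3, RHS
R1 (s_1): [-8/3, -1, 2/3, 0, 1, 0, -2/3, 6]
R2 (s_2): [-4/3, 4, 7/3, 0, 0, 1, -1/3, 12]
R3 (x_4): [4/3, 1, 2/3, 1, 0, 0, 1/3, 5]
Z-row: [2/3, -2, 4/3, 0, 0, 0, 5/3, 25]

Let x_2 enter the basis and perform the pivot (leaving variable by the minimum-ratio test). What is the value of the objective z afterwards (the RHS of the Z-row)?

31

Ratio test on column x_2 — row 1: entry -1 ≤ 0; row 2: 12/4 = 3; row 3: 5/1 = 5. Minimum is 3 at row 2 (s_2 leaves); pivot element 4.
Pivot on row 2; the Z-row RHS becomes 25 − (-2)·3 = 31.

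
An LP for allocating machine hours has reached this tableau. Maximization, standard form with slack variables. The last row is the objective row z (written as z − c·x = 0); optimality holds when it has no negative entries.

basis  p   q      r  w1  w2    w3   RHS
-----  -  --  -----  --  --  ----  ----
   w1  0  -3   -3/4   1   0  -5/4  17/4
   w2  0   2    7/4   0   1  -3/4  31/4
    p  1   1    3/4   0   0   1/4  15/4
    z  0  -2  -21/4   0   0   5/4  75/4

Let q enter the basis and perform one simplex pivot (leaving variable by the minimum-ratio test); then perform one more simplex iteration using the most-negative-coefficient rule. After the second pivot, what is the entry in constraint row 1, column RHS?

Ratio test on column q — row 1: entry -3 ≤ 0; row 2: (31/4)/2 = 31/8; row 3: (15/4)/1 = 15/4. Minimum is 15/4 at row 3 (p leaves); pivot element 1.
Divide row 3 by 1; eliminate column q from the other rows.
Second iteration: most negative z-row entry is -15/4 in column r, so r enters.
Ratio test on column r — row 1: (31/2)/(3/2) = 31/3; row 2: (1/4)/(1/4) = 1; row 3: (15/4)/(3/4) = 5. Minimum is 1 at row 2 (w2 leaves); pivot element 1/4.
Divide row 2 by 1/4; eliminate column r from the other rows.
After both pivots, the entry at constraint row 1, column RHS is 14.

14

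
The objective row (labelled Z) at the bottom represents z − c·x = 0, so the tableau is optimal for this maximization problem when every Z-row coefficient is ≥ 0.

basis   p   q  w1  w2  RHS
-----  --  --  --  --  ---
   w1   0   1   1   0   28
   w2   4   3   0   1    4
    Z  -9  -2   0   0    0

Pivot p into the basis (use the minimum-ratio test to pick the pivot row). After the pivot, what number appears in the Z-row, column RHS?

Ratio test on column p — row 1: entry 0 ≤ 0; row 2: 4/4 = 1. Minimum is 1 at row 2 (w2 leaves); pivot element 4.
Divide row 2 by 4; eliminate column p from the other rows.
Z-row update in column RHS: 0 − (-9)·1 = 9.

9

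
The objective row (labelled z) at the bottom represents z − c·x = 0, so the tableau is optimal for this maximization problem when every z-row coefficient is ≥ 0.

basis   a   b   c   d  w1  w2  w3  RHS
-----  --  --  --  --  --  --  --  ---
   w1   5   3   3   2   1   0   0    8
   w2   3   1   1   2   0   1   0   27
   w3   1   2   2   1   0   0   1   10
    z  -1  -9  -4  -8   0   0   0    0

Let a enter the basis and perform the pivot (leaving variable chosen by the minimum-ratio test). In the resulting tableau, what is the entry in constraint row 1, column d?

2/5

Ratio test on column a — row 1: 8/5 = 8/5; row 2: 27/3 = 9; row 3: 10/1 = 10. Minimum is 8/5 at row 1 (w1 leaves); pivot element 5.
Divide row 1 by 5; eliminate column a from the other rows.
In the new row 1, the d entry is the old entry divided by the pivot: 2/5 = 2/5.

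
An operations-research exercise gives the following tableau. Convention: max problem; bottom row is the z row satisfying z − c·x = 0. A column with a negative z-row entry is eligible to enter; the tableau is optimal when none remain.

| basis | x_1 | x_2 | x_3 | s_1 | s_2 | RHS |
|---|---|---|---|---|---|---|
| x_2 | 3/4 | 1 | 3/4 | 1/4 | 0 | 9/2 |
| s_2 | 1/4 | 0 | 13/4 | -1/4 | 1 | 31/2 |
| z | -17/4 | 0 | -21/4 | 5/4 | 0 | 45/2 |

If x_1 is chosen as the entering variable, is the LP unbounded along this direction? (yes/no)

no

Column x_1 has positive entries in row(s) 1, 2, so the ratio test bounds it — not unbounded.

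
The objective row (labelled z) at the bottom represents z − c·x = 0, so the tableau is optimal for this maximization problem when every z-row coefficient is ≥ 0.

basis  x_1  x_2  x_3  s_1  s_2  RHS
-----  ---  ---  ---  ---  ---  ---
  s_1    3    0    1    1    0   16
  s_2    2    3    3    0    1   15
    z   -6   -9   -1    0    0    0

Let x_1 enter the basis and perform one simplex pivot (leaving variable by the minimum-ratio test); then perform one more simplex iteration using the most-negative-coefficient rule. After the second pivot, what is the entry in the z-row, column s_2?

3

Ratio test on column x_1 — row 1: 16/3 = 16/3; row 2: 15/2 = 15/2. Minimum is 16/3 at row 1 (s_1 leaves); pivot element 3.
Divide row 1 by 3; eliminate column x_1 from the other rows.
Second iteration: most negative z-row entry is -9 in column x_2, so x_2 enters.
Ratio test on column x_2 — row 1: entry 0 ≤ 0; row 2: (13/3)/3 = 13/9. Minimum is 13/9 at row 2 (s_2 leaves); pivot element 3.
Divide row 2 by 3; eliminate column x_2 from the other rows.
After both pivots, the entry at the z-row, column s_2 is 3.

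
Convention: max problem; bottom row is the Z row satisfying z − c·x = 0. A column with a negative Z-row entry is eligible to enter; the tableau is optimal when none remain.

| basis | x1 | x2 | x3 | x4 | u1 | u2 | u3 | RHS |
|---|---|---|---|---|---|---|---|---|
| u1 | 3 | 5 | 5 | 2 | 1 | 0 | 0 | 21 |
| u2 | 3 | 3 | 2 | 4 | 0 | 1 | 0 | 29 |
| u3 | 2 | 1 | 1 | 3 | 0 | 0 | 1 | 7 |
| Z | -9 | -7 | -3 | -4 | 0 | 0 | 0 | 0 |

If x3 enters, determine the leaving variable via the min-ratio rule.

u1

Column x3 entries and ratios — u1: 21/5 = 21/5; u2: 29/2 = 29/2; u3: 7/1 = 7.
Smallest ratio is 21/5 in the row of u1, so u1 leaves.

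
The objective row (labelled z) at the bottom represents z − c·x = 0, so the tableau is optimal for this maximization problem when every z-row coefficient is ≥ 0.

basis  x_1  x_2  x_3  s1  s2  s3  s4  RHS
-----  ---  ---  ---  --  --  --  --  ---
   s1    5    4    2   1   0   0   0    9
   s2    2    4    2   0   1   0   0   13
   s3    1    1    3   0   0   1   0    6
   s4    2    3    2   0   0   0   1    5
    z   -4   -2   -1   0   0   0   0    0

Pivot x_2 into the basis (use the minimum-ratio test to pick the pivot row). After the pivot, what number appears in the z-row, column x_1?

Ratio test on column x_2 — row 1: 9/4 = 9/4; row 2: 13/4 = 13/4; row 3: 6/1 = 6; row 4: 5/3 = 5/3. Minimum is 5/3 at row 4 (s4 leaves); pivot element 3.
Divide row 4 by 3; eliminate column x_2 from the other rows.
z-row update in column x_1: -4 − (-2)·(2/3) = -8/3.

-8/3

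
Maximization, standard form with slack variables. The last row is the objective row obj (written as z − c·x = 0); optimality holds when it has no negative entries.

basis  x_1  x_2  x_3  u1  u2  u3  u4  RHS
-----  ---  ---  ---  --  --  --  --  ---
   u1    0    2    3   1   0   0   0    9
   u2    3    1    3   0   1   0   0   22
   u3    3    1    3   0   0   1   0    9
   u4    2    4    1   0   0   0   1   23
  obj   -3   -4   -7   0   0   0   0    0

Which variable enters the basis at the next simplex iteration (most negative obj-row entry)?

Negative obj-row entries: x_1: -3, x_2: -4, x_3: -7.
The most negative is -7 in column x_3, so x_3 enters.

x_3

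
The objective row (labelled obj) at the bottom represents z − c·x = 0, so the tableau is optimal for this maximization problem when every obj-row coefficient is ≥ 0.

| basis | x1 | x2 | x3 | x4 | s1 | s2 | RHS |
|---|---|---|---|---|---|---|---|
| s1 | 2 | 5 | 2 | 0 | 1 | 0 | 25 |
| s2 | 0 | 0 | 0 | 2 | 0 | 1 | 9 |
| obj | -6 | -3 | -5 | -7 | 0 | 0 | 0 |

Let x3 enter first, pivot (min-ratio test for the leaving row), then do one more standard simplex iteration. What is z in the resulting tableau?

94

Ratio test on column x3 — row 1: 25/2 = 25/2; row 2: entry 0 ≤ 0. Minimum is 25/2 at row 1 (s1 leaves); pivot element 2.
Pivot on row 1; the obj-row RHS becomes 0 − (-5)·(25/2) = 125/2.
Next entering variable (most negative obj-row entry -7): x4.
Ratio test on column x4 — row 1: entry 0 ≤ 0; row 2: 9/2 = 9/2. Minimum is 9/2 at row 2 (s2 leaves); pivot element 2.
After the second pivot the obj-row RHS is 125/2 − (-7)·(9/2) = 94.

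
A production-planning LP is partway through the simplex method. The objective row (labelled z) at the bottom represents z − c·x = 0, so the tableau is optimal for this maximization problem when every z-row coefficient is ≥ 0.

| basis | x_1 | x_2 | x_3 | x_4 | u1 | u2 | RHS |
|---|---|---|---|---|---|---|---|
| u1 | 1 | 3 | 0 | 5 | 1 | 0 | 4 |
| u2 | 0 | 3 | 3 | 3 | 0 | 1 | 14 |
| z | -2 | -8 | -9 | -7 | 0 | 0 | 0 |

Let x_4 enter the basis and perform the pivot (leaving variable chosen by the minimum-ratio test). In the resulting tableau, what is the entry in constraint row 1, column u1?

1/5

Ratio test on column x_4 — row 1: 4/5 = 4/5; row 2: 14/3 = 14/3. Minimum is 4/5 at row 1 (u1 leaves); pivot element 5.
Divide row 1 by 5; eliminate column x_4 from the other rows.
In the new row 1, the u1 entry is the old entry divided by the pivot: 1/5 = 1/5.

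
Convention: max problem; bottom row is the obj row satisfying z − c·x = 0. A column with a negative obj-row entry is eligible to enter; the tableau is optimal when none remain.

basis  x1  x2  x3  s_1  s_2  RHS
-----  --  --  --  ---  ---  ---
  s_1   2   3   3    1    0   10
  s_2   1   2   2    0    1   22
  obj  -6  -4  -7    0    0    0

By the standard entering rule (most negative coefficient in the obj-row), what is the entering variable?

x3

Negative obj-row entries: x1: -6, x2: -4, x3: -7.
The most negative is -7 in column x3, so x3 enters.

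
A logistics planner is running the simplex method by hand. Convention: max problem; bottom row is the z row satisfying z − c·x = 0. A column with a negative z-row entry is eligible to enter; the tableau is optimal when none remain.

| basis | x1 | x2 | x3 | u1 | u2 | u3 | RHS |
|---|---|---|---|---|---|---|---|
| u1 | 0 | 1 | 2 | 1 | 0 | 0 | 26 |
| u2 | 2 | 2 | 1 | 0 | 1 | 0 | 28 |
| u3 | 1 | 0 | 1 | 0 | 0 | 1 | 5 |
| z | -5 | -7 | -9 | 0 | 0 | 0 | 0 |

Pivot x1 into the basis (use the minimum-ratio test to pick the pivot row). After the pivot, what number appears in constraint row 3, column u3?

1

Ratio test on column x1 — row 1: entry 0 ≤ 0; row 2: 28/2 = 14; row 3: 5/1 = 5. Minimum is 5 at row 3 (u3 leaves); pivot element 1.
Divide row 3 by 1; eliminate column x1 from the other rows.
In the new row 3, the u3 entry is the old entry divided by the pivot: 1/1 = 1.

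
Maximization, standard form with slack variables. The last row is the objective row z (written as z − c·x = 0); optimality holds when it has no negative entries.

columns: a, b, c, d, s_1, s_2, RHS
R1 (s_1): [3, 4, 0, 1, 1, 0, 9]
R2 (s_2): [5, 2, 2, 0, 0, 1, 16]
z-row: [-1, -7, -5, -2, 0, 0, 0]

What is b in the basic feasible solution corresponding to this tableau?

0

b is not in the basis, so in the current basic feasible solution b = 0.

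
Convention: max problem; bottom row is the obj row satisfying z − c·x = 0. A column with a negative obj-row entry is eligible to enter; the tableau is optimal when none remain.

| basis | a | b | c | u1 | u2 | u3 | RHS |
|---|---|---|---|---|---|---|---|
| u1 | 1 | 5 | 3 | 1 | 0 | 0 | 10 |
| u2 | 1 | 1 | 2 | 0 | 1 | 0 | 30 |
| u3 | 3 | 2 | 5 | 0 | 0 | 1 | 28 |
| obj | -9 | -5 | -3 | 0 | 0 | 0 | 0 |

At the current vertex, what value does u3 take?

u3 is basic (row 3); its value is the RHS of that row, 28.

28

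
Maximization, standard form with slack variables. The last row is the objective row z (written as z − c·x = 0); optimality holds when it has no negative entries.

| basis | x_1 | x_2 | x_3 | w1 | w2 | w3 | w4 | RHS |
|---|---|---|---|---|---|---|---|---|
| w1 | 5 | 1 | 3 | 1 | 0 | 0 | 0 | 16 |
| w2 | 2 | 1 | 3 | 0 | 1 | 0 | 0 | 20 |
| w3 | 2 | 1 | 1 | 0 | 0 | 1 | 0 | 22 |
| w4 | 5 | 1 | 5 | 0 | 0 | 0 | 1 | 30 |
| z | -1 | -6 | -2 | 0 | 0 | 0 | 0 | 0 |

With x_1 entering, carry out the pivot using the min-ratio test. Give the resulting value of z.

16/5

Ratio test on column x_1 — row 1: 16/5 = 16/5; row 2: 20/2 = 10; row 3: 22/2 = 11; row 4: 30/5 = 6. Minimum is 16/5 at row 1 (w1 leaves); pivot element 5.
Pivot on row 1; the z-row RHS becomes 0 − (-1)·(16/5) = 16/5.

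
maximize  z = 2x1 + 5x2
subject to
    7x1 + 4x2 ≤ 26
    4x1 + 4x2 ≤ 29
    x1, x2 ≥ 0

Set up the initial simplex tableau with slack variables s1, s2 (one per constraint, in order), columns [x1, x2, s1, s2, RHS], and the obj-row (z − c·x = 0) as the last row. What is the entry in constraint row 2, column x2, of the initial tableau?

Constraint 2 has coefficient 4 on x2.

4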